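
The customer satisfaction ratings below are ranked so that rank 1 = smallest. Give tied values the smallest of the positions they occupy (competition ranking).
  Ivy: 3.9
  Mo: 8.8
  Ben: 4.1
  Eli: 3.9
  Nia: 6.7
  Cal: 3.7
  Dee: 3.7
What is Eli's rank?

Sorted (ascending): 3.7, 3.7, 3.9, 3.9, 4.1, 6.7, 8.8
The 2 values of 3.7 occupy positions 1–2 → each gets rank 1.
The 2 values of 3.9 occupy positions 3–4 → each gets rank 3.
Eli has value 3.9 → rank 3.

3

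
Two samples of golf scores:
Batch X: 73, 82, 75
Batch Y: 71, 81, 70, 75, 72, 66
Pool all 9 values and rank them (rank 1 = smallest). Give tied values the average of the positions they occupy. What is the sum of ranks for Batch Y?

24.5

Sorted (ascending): 66, 70, 71, 72, 73, 75, 75, 81, 82
The 2 values of 75 occupy positions 6–7 → average rank (6+7)/2 = 6.5.
Batch Y values → pooled ranks: 71→3, 81→8, 70→2, 75→6.5, 72→4, 66→1
Rank sum = 3 + 8 + 2 + 6.5 + 4 + 1 = 24.5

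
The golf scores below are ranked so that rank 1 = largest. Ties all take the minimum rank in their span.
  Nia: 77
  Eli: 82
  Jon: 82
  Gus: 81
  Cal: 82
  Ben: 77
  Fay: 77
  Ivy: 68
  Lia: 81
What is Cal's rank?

Sorted (descending): 82, 82, 82, 81, 81, 77, 77, 77, 68
The 3 values of 82 occupy positions 1–3 → each gets rank 1.
The 2 values of 81 occupy positions 4–5 → each gets rank 4.
The 3 values of 77 occupy positions 6–8 → each gets rank 6.
Cal has value 82 → rank 1.

1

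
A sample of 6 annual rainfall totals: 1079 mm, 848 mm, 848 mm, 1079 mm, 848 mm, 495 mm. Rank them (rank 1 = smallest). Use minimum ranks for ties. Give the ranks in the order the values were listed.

5, 2, 2, 5, 2, 1

Sorted (ascending): 495, 848, 848, 848, 1079, 1079
The 3 values of 848 occupy positions 2–4 → each gets rank 2.
The 2 values of 1079 occupy positions 5–6 → each gets rank 5.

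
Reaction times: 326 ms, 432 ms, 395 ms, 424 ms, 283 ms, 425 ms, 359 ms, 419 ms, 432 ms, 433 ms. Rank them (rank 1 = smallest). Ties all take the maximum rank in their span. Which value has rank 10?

Sorted (ascending): 283, 326, 359, 395, 419, 424, 425, 432, 432, 433
The 2 values of 432 occupy positions 8–9 → each gets rank 9.
Rank 10 → value 433.

433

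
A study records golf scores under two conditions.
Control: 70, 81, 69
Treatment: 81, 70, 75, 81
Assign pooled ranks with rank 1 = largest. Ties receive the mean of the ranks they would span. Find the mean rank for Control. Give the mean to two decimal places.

4.83

Sorted (descending): 81, 81, 81, 75, 70, 70, 69
The 3 values of 81 occupy positions 1–3 → average rank 2.
The 2 values of 70 occupy positions 5–6 → average rank (5+6)/2 = 5.5.
Control values → pooled ranks: 70→5.5, 81→2, 69→7
Mean rank = (5.5 + 2 + 7) / 3 = 4.83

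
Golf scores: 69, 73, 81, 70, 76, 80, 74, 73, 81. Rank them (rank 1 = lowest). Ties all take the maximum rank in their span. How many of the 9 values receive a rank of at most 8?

7

Sorted (ascending): 69, 70, 73, 73, 74, 76, 80, 81, 81
The 2 values of 73 occupy positions 3–4 → each gets rank 4.
The 2 values of 81 occupy positions 8–9 → each gets rank 9.
Ranks ≤ 8: {1, 2, 4, 4, 5, 6, 7} → 7 values.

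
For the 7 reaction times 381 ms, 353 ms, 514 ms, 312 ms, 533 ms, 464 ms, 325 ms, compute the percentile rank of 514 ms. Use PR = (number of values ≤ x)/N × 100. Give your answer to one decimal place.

85.7

N = 7.
Strictly below 514: 5. Equal to 514: 1.
PR = 6/7 × 100 = 85.7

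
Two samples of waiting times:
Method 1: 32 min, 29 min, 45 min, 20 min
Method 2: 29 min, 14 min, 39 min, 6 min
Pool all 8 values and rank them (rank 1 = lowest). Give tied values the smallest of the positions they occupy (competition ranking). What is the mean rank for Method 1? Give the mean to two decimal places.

Sorted (ascending): 6, 14, 20, 29, 29, 32, 39, 45
The 2 values of 29 occupy positions 4–5 → each gets rank 4.
Method 1 values → pooled ranks: 32→6, 29→4, 45→8, 20→3
Mean rank = (6 + 4 + 8 + 3) / 4 = 5.25

5.25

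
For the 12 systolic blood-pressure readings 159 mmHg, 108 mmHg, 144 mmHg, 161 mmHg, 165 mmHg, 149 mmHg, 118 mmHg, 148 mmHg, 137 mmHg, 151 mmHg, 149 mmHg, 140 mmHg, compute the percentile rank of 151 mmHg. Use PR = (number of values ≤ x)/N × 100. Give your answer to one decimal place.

75.0

N = 12.
Strictly below 151: 8. Equal to 151: 1.
PR = 9/12 × 100 = 75.0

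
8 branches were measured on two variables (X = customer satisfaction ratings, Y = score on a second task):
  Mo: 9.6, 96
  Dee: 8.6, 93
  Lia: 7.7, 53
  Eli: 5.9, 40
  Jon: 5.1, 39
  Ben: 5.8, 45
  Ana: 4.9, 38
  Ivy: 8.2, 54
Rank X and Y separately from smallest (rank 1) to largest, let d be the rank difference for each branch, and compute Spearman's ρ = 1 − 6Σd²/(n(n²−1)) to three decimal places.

0.976

Ranks of variable 1: 8, 7, 5, 4, 2, 3, 1, 6
Ranks of variable 2: 8, 7, 5, 3, 2, 4, 1, 6
d = r₁ − r₂: 0, 0, 0, 1, 0, -1, 0, 0
d²: 0, 0, 0, 1, 0, 1, 0, 0; Σd² = 2
ρ = 1 − 6·2/(8·63) = 1 − 12/504 = 0.976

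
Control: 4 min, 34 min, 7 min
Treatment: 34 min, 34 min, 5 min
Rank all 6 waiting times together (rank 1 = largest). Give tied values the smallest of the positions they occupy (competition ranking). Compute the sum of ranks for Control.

Sorted (descending): 34, 34, 34, 7, 5, 4
The 3 values of 34 occupy positions 1–3 → each gets rank 1.
Control values → pooled ranks: 4→6, 34→1, 7→4
Rank sum = 6 + 1 + 4 = 11

11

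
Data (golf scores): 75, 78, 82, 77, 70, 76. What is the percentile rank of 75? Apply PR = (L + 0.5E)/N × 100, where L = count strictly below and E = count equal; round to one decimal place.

25.0

N = 6.
Strictly below 75: 1. Equal to 75: 1.
PR = (1 + 0.5·1)/6 × 100 = 25.0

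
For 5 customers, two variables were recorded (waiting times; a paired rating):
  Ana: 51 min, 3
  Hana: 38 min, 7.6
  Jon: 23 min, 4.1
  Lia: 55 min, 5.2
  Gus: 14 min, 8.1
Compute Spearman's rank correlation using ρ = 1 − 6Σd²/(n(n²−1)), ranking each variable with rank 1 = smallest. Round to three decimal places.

Ranks of variable 1: 4, 3, 2, 5, 1
Ranks of variable 2: 1, 4, 2, 3, 5
d = r₁ − r₂: 3, -1, 0, 2, -4
d²: 9, 1, 0, 4, 16; Σd² = 30
ρ = 1 − 6·30/(5·24) = 1 − 180/120 = -0.500

-0.500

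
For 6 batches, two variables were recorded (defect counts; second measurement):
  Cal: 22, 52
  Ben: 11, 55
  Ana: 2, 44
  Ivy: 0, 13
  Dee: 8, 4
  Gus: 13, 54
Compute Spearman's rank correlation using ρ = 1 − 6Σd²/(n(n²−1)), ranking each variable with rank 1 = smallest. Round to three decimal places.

0.600

Ranks of variable 1: 6, 4, 2, 1, 3, 5
Ranks of variable 2: 4, 6, 3, 2, 1, 5
d = r₁ − r₂: 2, -2, -1, -1, 2, 0
d²: 4, 4, 1, 1, 4, 0; Σd² = 14
ρ = 1 − 6·14/(6·35) = 1 − 84/210 = 0.600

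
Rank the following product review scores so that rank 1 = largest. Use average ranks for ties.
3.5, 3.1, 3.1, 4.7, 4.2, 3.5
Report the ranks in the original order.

3.5, 5.5, 5.5, 1, 2, 3.5

Sorted (descending): 4.7, 4.2, 3.5, 3.5, 3.1, 3.1
The 2 values of 3.5 occupy positions 3–4 → average rank (3+4)/2 = 3.5.
The 2 values of 3.1 occupy positions 5–6 → average rank (5+6)/2 = 5.5.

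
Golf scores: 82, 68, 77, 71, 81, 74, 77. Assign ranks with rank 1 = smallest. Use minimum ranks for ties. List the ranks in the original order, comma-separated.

Sorted (ascending): 68, 71, 74, 77, 77, 81, 82
The 2 values of 77 occupy positions 4–5 → each gets rank 4.

7, 1, 4, 2, 6, 3, 4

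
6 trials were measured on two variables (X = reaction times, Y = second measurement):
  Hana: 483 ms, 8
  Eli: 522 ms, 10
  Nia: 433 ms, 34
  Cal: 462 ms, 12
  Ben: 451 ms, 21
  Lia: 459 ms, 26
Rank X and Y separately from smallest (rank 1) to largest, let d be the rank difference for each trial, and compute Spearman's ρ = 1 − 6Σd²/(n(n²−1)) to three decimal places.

Ranks of variable 1: 5, 6, 1, 4, 2, 3
Ranks of variable 2: 1, 2, 6, 3, 4, 5
d = r₁ − r₂: 4, 4, -5, 1, -2, -2
d²: 16, 16, 25, 1, 4, 4; Σd² = 66
ρ = 1 − 6·66/(6·35) = 1 − 396/210 = -0.886

-0.886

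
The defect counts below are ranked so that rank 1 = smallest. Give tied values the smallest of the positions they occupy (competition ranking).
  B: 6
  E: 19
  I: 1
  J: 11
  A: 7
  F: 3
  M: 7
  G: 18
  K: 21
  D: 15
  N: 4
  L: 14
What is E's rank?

Sorted (ascending): 1, 3, 4, 6, 7, 7, 11, 14, 15, 18, 19, 21
The 2 values of 7 occupy positions 5–6 → each gets rank 5.
E has value 19 → rank 11.

11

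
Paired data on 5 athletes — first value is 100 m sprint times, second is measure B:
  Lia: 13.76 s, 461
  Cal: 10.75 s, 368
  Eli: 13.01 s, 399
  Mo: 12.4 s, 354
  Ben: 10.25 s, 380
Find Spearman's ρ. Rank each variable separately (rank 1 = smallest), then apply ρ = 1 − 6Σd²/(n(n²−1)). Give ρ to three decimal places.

0.600

Ranks of variable 1: 5, 2, 4, 3, 1
Ranks of variable 2: 5, 2, 4, 1, 3
d = r₁ − r₂: 0, 0, 0, 2, -2
d²: 0, 0, 0, 4, 4; Σd² = 8
ρ = 1 − 6·8/(5·24) = 1 − 48/120 = 0.600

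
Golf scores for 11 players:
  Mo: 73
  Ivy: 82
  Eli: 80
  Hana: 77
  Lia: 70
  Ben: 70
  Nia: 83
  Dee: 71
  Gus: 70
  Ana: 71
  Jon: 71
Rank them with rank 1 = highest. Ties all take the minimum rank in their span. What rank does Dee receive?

6

Sorted (descending): 83, 82, 80, 77, 73, 71, 71, 71, 70, 70, 70
The 3 values of 71 occupy positions 6–8 → each gets rank 6.
The 3 values of 70 occupy positions 9–11 → each gets rank 9.
Dee has value 71 → rank 6.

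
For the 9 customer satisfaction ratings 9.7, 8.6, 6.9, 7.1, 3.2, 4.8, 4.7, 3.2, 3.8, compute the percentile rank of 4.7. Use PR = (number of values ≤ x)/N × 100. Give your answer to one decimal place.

44.4

N = 9.
Strictly below 4.7: 3. Equal to 4.7: 1.
PR = 4/9 × 100 = 44.4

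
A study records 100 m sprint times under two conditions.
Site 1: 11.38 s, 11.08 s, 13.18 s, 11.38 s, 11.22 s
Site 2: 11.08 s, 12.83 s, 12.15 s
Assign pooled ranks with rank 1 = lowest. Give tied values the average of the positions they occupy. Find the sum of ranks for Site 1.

Sorted (ascending): 11.08, 11.08, 11.22, 11.38, 11.38, 12.15, 12.83, 13.18
The 2 values of 11.08 occupy positions 1–2 → average rank (1+2)/2 = 1.5.
The 2 values of 11.38 occupy positions 4–5 → average rank (4+5)/2 = 4.5.
Site 1 values → pooled ranks: 11.38→4.5, 11.08→1.5, 13.18→8, 11.38→4.5, 11.22→3
Rank sum = 4.5 + 1.5 + 8 + 4.5 + 3 = 21.5

21.5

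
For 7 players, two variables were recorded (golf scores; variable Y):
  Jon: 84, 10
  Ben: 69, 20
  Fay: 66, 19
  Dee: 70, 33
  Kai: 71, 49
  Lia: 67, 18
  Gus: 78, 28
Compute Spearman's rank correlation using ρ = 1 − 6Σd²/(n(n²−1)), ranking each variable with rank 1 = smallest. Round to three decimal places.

0.107

Ranks of variable 1: 7, 3, 1, 4, 5, 2, 6
Ranks of variable 2: 1, 4, 3, 6, 7, 2, 5
d = r₁ − r₂: 6, -1, -2, -2, -2, 0, 1
d²: 36, 1, 4, 4, 4, 0, 1; Σd² = 50
ρ = 1 − 6·50/(7·48) = 1 − 300/336 = 0.107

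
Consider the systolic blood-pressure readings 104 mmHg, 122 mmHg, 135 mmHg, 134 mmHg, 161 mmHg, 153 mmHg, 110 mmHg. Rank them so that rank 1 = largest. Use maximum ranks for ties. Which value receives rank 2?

153

Sorted (descending): 161, 153, 135, 134, 122, 110, 104
No ties — each value takes its position as its rank.
Rank 2 → value 153.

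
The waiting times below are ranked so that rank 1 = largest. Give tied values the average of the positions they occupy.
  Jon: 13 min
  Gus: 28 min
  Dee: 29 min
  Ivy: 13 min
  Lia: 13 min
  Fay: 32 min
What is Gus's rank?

3

Sorted (descending): 32, 29, 28, 13, 13, 13
The 3 values of 13 occupy positions 4–6 → average rank 5.
Gus has value 28 min → rank 3.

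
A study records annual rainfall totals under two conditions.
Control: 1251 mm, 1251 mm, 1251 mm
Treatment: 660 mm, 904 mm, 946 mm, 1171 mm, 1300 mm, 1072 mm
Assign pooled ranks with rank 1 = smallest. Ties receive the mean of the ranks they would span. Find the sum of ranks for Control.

21

Sorted (ascending): 660, 904, 946, 1072, 1171, 1251, 1251, 1251, 1300
The 3 values of 1251 occupy positions 6–8 → average rank 7.
Control values → pooled ranks: 1251→7, 1251→7, 1251→7
Rank sum = 7 + 7 + 7 = 21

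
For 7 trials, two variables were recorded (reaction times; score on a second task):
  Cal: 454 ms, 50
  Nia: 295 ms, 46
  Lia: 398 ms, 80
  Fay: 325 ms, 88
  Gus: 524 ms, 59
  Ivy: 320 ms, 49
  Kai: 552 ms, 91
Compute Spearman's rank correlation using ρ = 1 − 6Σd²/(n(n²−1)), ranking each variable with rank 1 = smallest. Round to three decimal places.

0.679

Ranks of variable 1: 5, 1, 4, 3, 6, 2, 7
Ranks of variable 2: 3, 1, 5, 6, 4, 2, 7
d = r₁ − r₂: 2, 0, -1, -3, 2, 0, 0
d²: 4, 0, 1, 9, 4, 0, 0; Σd² = 18
ρ = 1 − 6·18/(7·48) = 1 − 108/336 = 0.679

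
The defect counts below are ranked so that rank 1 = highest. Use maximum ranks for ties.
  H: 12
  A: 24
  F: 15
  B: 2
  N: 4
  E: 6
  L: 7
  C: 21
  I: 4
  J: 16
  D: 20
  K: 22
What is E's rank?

9

Sorted (descending): 24, 22, 21, 20, 16, 15, 12, 7, 6, 4, 4, 2
The 2 values of 4 occupy positions 10–11 → each gets rank 11.
E has value 6 → rank 9.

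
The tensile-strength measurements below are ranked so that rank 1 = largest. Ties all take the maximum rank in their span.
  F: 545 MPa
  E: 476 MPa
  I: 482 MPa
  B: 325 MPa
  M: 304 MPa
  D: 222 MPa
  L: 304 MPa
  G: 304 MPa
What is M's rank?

7

Sorted (descending): 545, 482, 476, 325, 304, 304, 304, 222
The 3 values of 304 occupy positions 5–7 → each gets rank 7.
M has value 304 MPa → rank 7.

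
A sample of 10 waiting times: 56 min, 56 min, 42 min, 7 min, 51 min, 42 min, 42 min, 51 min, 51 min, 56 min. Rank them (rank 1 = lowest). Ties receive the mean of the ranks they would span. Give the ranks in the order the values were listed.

9, 9, 3, 1, 6, 3, 3, 6, 6, 9

Sorted (ascending): 7, 42, 42, 42, 51, 51, 51, 56, 56, 56
The 3 values of 42 occupy positions 2–4 → average rank 3.
The 3 values of 51 occupy positions 5–7 → average rank 6.
The 3 values of 56 occupy positions 8–10 → average rank 9.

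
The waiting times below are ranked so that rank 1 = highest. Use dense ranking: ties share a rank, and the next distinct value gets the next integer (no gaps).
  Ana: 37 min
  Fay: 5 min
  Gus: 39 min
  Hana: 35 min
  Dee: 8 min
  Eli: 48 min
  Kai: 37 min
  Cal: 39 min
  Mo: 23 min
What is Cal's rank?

Sorted (descending): 48, 39, 39, 37, 37, 35, 23, 8, 5
The 2 values of 39 share dense rank 2.
The 2 values of 37 share dense rank 3.
Remaining distinct values take the next consecutive integers.
Cal has value 39 min → rank 2.

2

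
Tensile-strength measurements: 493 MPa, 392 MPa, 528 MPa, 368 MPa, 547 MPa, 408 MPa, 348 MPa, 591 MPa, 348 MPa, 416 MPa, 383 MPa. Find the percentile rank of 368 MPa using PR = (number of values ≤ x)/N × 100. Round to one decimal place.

27.3

N = 11.
Strictly below 368: 2. Equal to 368: 1.
PR = 3/11 × 100 = 27.3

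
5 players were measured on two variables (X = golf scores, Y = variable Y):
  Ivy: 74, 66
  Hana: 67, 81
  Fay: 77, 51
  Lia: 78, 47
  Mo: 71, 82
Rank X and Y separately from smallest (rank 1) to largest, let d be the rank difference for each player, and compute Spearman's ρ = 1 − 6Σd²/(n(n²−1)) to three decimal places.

Ranks of variable 1: 3, 1, 4, 5, 2
Ranks of variable 2: 3, 4, 2, 1, 5
d = r₁ − r₂: 0, -3, 2, 4, -3
d²: 0, 9, 4, 16, 9; Σd² = 38
ρ = 1 − 6·38/(5·24) = 1 − 228/120 = -0.900

-0.900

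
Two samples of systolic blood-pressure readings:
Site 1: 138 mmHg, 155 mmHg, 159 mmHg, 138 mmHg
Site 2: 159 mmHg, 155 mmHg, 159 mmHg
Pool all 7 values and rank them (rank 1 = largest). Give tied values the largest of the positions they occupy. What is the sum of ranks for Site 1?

Sorted (descending): 159, 159, 159, 155, 155, 138, 138
The 3 values of 159 occupy positions 1–3 → each gets rank 3.
The 2 values of 155 occupy positions 4–5 → each gets rank 5.
The 2 values of 138 occupy positions 6–7 → each gets rank 7.
Site 1 values → pooled ranks: 138→7, 155→5, 159→3, 138→7
Rank sum = 7 + 5 + 3 + 7 = 22

22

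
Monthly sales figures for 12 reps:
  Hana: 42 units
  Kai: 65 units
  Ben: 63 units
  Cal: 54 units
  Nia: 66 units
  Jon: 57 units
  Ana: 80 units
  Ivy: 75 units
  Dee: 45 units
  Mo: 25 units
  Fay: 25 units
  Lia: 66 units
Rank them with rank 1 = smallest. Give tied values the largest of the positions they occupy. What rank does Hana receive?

3

Sorted (ascending): 25, 25, 42, 45, 54, 57, 63, 65, 66, 66, 75, 80
The 2 values of 25 occupy positions 1–2 → each gets rank 2.
The 2 values of 66 occupy positions 9–10 → each gets rank 10.
Hana has value 42 units → rank 3.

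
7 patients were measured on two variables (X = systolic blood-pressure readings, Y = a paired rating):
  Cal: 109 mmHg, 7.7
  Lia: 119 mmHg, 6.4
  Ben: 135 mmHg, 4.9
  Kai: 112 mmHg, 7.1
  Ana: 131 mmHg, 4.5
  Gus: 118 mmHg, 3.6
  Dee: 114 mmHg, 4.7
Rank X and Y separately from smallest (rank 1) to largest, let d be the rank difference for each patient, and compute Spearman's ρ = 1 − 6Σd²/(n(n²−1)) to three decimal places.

-0.536

Ranks of variable 1: 1, 5, 7, 2, 6, 4, 3
Ranks of variable 2: 7, 5, 4, 6, 2, 1, 3
d = r₁ − r₂: -6, 0, 3, -4, 4, 3, 0
d²: 36, 0, 9, 16, 16, 9, 0; Σd² = 86
ρ = 1 − 6·86/(7·48) = 1 − 516/336 = -0.536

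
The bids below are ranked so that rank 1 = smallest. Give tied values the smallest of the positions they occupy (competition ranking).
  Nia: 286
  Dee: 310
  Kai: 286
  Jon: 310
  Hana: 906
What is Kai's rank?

1

Sorted (ascending): 286, 286, 310, 310, 906
The 2 values of 286 occupy positions 1–2 → each gets rank 1.
The 2 values of 310 occupy positions 3–4 → each gets rank 3.
Kai has value 286 → rank 1.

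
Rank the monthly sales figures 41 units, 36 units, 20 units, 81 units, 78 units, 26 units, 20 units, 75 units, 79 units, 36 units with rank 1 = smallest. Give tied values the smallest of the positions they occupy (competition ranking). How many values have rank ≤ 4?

Sorted (ascending): 20, 20, 26, 36, 36, 41, 75, 78, 79, 81
The 2 values of 20 occupy positions 1–2 → each gets rank 1.
The 2 values of 36 occupy positions 4–5 → each gets rank 4.
Ranks ≤ 4: {1, 1, 3, 4, 4} → 5 values.

5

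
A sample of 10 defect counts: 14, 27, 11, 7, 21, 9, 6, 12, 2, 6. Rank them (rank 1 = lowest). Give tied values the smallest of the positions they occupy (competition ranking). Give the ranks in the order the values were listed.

Sorted (ascending): 2, 6, 6, 7, 9, 11, 12, 14, 21, 27
The 2 values of 6 occupy positions 2–3 → each gets rank 2.

8, 10, 6, 4, 9, 5, 2, 7, 1, 2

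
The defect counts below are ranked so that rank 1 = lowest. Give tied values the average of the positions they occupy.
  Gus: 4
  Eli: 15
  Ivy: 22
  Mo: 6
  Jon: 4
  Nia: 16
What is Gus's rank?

Sorted (ascending): 4, 4, 6, 15, 16, 22
The 2 values of 4 occupy positions 1–2 → average rank (1+2)/2 = 1.5.
Gus has value 4 → rank 1.5.

1.5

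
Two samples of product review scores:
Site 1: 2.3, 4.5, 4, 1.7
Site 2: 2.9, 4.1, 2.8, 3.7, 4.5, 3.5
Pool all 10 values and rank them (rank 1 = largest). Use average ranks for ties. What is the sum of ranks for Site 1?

Sorted (descending): 4.5, 4.5, 4.1, 4, 3.7, 3.5, 2.9, 2.8, 2.3, 1.7
The 2 values of 4.5 occupy positions 1–2 → average rank (1+2)/2 = 1.5.
Site 1 values → pooled ranks: 2.3→9, 4.5→1.5, 4→4, 1.7→10
Rank sum = 9 + 1.5 + 4 + 10 = 24.5

24.5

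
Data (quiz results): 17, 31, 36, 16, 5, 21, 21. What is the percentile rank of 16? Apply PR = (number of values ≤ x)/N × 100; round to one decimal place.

28.6

N = 7.
Strictly below 16: 1. Equal to 16: 1.
PR = 2/7 × 100 = 28.6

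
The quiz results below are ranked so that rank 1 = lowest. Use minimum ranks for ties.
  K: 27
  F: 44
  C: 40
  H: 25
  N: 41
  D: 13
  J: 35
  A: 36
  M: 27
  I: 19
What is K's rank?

4

Sorted (ascending): 13, 19, 25, 27, 27, 35, 36, 40, 41, 44
The 2 values of 27 occupy positions 4–5 → each gets rank 4.
K has value 27 → rank 4.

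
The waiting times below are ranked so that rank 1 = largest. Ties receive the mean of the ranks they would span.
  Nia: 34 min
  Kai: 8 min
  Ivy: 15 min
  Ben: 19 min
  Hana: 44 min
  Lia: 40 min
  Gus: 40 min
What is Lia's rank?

Sorted (descending): 44, 40, 40, 34, 19, 15, 8
The 2 values of 40 occupy positions 2–3 → average rank (2+3)/2 = 2.5.
Lia has value 40 min → rank 2.5.

2.5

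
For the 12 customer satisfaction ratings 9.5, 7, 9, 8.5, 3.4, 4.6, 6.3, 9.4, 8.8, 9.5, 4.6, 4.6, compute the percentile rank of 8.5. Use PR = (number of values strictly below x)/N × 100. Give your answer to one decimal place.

N = 12.
Strictly below 8.5: 6. Equal to 8.5: 1.
PR = 6/12 × 100 = 50.0

50.0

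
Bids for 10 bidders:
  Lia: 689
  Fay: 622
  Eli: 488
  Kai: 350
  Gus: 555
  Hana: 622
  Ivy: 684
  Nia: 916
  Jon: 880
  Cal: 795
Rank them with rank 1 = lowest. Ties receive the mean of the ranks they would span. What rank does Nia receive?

10

Sorted (ascending): 350, 488, 555, 622, 622, 684, 689, 795, 880, 916
The 2 values of 622 occupy positions 4–5 → average rank (4+5)/2 = 4.5.
Nia has value 916 → rank 10.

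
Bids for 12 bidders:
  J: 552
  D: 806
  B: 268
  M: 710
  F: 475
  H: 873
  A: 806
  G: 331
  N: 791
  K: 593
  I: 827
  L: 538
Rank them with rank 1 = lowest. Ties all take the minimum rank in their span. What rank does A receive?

Sorted (ascending): 268, 331, 475, 538, 552, 593, 710, 791, 806, 806, 827, 873
The 2 values of 806 occupy positions 9–10 → each gets rank 9.
A has value 806 → rank 9.

9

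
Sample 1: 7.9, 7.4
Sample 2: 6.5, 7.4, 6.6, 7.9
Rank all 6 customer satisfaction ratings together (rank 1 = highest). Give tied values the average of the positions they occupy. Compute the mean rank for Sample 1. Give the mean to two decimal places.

2.50

Sorted (descending): 7.9, 7.9, 7.4, 7.4, 6.6, 6.5
The 2 values of 7.9 occupy positions 1–2 → average rank (1+2)/2 = 1.5.
The 2 values of 7.4 occupy positions 3–4 → average rank (3+4)/2 = 3.5.
Sample 1 values → pooled ranks: 7.9→1.5, 7.4→3.5
Mean rank = (1.5 + 3.5) / 2 = 2.50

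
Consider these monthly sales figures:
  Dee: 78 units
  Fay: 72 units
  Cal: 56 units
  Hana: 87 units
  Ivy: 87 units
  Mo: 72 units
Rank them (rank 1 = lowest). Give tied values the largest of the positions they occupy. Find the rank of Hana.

6

Sorted (ascending): 56, 72, 72, 78, 87, 87
The 2 values of 72 occupy positions 2–3 → each gets rank 3.
The 2 values of 87 occupy positions 5–6 → each gets rank 6.
Hana has value 87 units → rank 6.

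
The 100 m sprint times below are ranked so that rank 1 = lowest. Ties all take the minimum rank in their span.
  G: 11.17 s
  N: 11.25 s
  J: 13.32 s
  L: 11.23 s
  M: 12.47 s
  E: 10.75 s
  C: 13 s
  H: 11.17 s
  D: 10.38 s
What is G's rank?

Sorted (ascending): 10.38, 10.75, 11.17, 11.17, 11.23, 11.25, 12.47, 13, 13.32
The 2 values of 11.17 occupy positions 3–4 → each gets rank 3.
G has value 11.17 s → rank 3.

3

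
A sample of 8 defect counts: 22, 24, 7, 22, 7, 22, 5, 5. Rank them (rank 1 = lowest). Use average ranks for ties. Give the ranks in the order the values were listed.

Sorted (ascending): 5, 5, 7, 7, 22, 22, 22, 24
The 2 values of 5 occupy positions 1–2 → average rank (1+2)/2 = 1.5.
The 2 values of 7 occupy positions 3–4 → average rank (3+4)/2 = 3.5.
The 3 values of 22 occupy positions 5–7 → average rank 6.

6, 8, 3.5, 6, 3.5, 6, 1.5, 1.5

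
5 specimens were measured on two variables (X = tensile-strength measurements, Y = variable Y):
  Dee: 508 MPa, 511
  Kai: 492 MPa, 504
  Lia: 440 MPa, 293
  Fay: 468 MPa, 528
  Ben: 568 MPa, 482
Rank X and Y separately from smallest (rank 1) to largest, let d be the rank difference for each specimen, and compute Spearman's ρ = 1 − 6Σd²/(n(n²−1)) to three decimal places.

0.100

Ranks of variable 1: 4, 3, 1, 2, 5
Ranks of variable 2: 4, 3, 1, 5, 2
d = r₁ − r₂: 0, 0, 0, -3, 3
d²: 0, 0, 0, 9, 9; Σd² = 18
ρ = 1 − 6·18/(5·24) = 1 − 108/120 = 0.100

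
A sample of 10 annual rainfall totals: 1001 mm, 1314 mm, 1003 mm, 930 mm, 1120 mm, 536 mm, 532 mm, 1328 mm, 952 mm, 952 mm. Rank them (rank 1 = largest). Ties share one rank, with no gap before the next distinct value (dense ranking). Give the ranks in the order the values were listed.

5, 2, 4, 7, 3, 8, 9, 1, 6, 6

Sorted (descending): 1328, 1314, 1120, 1003, 1001, 952, 952, 930, 536, 532
The 2 values of 952 share dense rank 6.
Remaining distinct values take the next consecutive integers.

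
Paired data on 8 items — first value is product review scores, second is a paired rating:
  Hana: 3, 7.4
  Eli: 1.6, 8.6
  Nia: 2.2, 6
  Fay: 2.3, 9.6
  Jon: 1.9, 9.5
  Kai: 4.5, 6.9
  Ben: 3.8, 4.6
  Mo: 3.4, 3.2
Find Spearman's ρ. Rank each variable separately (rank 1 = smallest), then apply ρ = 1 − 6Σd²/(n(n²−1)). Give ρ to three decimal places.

-0.571

Ranks of variable 1: 5, 1, 3, 4, 2, 8, 7, 6
Ranks of variable 2: 5, 6, 3, 8, 7, 4, 2, 1
d = r₁ − r₂: 0, -5, 0, -4, -5, 4, 5, 5
d²: 0, 25, 0, 16, 25, 16, 25, 25; Σd² = 132
ρ = 1 − 6·132/(8·63) = 1 − 792/504 = -0.571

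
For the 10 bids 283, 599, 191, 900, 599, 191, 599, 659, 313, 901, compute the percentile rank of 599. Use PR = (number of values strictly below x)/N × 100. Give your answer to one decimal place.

40.0

N = 10.
Strictly below 599: 4. Equal to 599: 3.
PR = 4/10 × 100 = 40.0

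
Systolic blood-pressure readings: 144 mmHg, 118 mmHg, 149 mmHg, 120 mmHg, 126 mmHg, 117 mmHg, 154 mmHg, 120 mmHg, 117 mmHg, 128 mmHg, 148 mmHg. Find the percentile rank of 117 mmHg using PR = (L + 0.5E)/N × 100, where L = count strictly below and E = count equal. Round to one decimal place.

9.1

N = 11.
Strictly below 117: 0. Equal to 117: 2.
PR = (0 + 0.5·2)/11 × 100 = 9.1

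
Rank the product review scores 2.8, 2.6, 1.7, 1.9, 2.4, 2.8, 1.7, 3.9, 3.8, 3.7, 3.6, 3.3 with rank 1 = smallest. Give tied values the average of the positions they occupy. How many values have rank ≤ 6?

5

Sorted (ascending): 1.7, 1.7, 1.9, 2.4, 2.6, 2.8, 2.8, 3.3, 3.6, 3.7, 3.8, 3.9
The 2 values of 1.7 occupy positions 1–2 → average rank (1+2)/2 = 1.5.
The 2 values of 2.8 occupy positions 6–7 → average rank (6+7)/2 = 6.5.
Ranks ≤ 6: {1.5, 1.5, 3, 4, 5} → 5 values.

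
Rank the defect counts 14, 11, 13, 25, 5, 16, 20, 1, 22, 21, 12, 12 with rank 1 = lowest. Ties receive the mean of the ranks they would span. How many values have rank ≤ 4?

Sorted (ascending): 1, 5, 11, 12, 12, 13, 14, 16, 20, 21, 22, 25
The 2 values of 12 occupy positions 4–5 → average rank (4+5)/2 = 4.5.
Ranks ≤ 4: {1, 2, 3} → 3 values.

3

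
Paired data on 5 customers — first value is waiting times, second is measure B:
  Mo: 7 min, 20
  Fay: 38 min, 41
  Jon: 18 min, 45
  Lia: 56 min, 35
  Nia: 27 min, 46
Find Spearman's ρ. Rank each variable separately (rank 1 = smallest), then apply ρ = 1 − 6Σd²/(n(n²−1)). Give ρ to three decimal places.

0.100

Ranks of variable 1: 1, 4, 2, 5, 3
Ranks of variable 2: 1, 3, 4, 2, 5
d = r₁ − r₂: 0, 1, -2, 3, -2
d²: 0, 1, 4, 9, 4; Σd² = 18
ρ = 1 − 6·18/(5·24) = 1 − 108/120 = 0.100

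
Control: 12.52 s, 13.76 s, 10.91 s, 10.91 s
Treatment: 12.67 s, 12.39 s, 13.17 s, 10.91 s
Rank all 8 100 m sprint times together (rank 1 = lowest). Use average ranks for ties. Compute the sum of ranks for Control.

17

Sorted (ascending): 10.91, 10.91, 10.91, 12.39, 12.52, 12.67, 13.17, 13.76
The 3 values of 10.91 occupy positions 1–3 → average rank 2.
Control values → pooled ranks: 12.52→5, 13.76→8, 10.91→2, 10.91→2
Rank sum = 5 + 8 + 2 + 2 = 17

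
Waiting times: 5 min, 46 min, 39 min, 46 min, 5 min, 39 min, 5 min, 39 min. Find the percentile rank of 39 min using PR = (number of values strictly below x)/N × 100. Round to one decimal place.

N = 8.
Strictly below 39: 3. Equal to 39: 3.
PR = 3/8 × 100 = 37.5

37.5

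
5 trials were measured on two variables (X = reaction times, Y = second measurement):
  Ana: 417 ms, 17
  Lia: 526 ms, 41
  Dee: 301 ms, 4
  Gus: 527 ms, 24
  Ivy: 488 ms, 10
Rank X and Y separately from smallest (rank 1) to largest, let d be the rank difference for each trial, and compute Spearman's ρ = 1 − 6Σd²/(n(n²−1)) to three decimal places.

Ranks of variable 1: 2, 4, 1, 5, 3
Ranks of variable 2: 3, 5, 1, 4, 2
d = r₁ − r₂: -1, -1, 0, 1, 1
d²: 1, 1, 0, 1, 1; Σd² = 4
ρ = 1 − 6·4/(5·24) = 1 − 24/120 = 0.800

0.800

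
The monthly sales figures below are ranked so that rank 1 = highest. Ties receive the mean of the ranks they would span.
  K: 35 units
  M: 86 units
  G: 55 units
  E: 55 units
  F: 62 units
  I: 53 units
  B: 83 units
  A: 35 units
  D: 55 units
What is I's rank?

Sorted (descending): 86, 83, 62, 55, 55, 55, 53, 35, 35
The 3 values of 55 occupy positions 4–6 → average rank 5.
The 2 values of 35 occupy positions 8–9 → average rank (8+9)/2 = 8.5.
I has value 53 units → rank 7.

7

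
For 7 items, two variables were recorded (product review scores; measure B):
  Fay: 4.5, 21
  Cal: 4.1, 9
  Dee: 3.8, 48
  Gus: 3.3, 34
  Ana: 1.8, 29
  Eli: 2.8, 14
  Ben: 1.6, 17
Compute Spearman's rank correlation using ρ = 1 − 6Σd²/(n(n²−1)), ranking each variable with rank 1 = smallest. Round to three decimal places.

0.000

Ranks of variable 1: 7, 6, 5, 4, 2, 3, 1
Ranks of variable 2: 4, 1, 7, 6, 5, 2, 3
d = r₁ − r₂: 3, 5, -2, -2, -3, 1, -2
d²: 9, 25, 4, 4, 9, 1, 4; Σd² = 56
ρ = 1 − 6·56/(7·48) = 1 − 336/336 = 0.000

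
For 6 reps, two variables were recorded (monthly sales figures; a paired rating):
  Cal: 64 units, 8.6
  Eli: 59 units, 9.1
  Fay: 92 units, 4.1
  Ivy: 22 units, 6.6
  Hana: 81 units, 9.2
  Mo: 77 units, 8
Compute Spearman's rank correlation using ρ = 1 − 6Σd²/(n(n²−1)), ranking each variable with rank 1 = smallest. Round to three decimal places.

-0.086

Ranks of variable 1: 3, 2, 6, 1, 5, 4
Ranks of variable 2: 4, 5, 1, 2, 6, 3
d = r₁ − r₂: -1, -3, 5, -1, -1, 1
d²: 1, 9, 25, 1, 1, 1; Σd² = 38
ρ = 1 − 6·38/(6·35) = 1 − 228/210 = -0.086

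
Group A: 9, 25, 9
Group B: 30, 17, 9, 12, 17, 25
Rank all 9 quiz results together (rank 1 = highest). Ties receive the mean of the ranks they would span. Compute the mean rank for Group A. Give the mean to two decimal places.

Sorted (descending): 30, 25, 25, 17, 17, 12, 9, 9, 9
The 2 values of 25 occupy positions 2–3 → average rank (2+3)/2 = 2.5.
The 2 values of 17 occupy positions 4–5 → average rank (4+5)/2 = 4.5.
The 3 values of 9 occupy positions 7–9 → average rank 8.
Group A values → pooled ranks: 9→8, 25→2.5, 9→8
Mean rank = (8 + 2.5 + 8) / 3 = 6.17

6.17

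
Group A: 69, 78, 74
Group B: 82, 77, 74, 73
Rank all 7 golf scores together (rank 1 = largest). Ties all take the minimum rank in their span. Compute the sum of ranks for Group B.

Sorted (descending): 82, 78, 77, 74, 74, 73, 69
The 2 values of 74 occupy positions 4–5 → each gets rank 4.
Group B values → pooled ranks: 82→1, 77→3, 74→4, 73→6
Rank sum = 1 + 3 + 4 + 6 = 14

14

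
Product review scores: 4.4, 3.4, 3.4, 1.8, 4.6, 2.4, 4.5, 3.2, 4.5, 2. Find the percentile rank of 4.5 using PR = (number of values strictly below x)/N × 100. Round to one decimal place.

N = 10.
Strictly below 4.5: 7. Equal to 4.5: 2.
PR = 7/10 × 100 = 70.0

70.0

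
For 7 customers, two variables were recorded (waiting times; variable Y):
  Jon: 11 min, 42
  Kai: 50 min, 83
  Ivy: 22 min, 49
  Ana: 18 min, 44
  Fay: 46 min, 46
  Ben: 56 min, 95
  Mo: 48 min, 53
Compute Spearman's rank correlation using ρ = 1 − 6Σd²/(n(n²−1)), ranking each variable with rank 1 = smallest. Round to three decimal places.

0.964

Ranks of variable 1: 1, 6, 3, 2, 4, 7, 5
Ranks of variable 2: 1, 6, 4, 2, 3, 7, 5
d = r₁ − r₂: 0, 0, -1, 0, 1, 0, 0
d²: 0, 0, 1, 0, 1, 0, 0; Σd² = 2
ρ = 1 − 6·2/(7·48) = 1 − 12/336 = 0.964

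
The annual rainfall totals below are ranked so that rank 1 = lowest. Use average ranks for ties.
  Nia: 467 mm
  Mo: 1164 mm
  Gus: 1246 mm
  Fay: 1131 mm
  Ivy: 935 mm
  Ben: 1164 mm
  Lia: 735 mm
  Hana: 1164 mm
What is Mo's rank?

Sorted (ascending): 467, 735, 935, 1131, 1164, 1164, 1164, 1246
The 3 values of 1164 occupy positions 5–7 → average rank 6.
Mo has value 1164 mm → rank 6.

6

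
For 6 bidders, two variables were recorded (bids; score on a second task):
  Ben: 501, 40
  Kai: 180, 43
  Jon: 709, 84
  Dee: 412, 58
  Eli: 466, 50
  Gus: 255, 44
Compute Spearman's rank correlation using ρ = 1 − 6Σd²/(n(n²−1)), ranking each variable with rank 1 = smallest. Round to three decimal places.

Ranks of variable 1: 5, 1, 6, 3, 4, 2
Ranks of variable 2: 1, 2, 6, 5, 4, 3
d = r₁ − r₂: 4, -1, 0, -2, 0, -1
d²: 16, 1, 0, 4, 0, 1; Σd² = 22
ρ = 1 − 6·22/(6·35) = 1 − 132/210 = 0.371

0.371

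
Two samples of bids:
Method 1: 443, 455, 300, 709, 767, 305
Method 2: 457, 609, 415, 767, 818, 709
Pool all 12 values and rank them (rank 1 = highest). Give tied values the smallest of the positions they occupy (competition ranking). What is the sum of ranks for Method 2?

Sorted (descending): 818, 767, 767, 709, 709, 609, 457, 455, 443, 415, 305, 300
The 2 values of 767 occupy positions 2–3 → each gets rank 2.
The 2 values of 709 occupy positions 4–5 → each gets rank 4.
Method 2 values → pooled ranks: 457→7, 609→6, 415→10, 767→2, 818→1, 709→4
Rank sum = 7 + 6 + 10 + 2 + 1 + 4 = 30

30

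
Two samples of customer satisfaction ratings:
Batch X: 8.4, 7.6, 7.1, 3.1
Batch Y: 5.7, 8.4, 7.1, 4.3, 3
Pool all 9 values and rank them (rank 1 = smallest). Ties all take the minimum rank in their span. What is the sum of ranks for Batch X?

Sorted (ascending): 3, 3.1, 4.3, 5.7, 7.1, 7.1, 7.6, 8.4, 8.4
The 2 values of 7.1 occupy positions 5–6 → each gets rank 5.
The 2 values of 8.4 occupy positions 8–9 → each gets rank 8.
Batch X values → pooled ranks: 8.4→8, 7.6→7, 7.1→5, 3.1→2
Rank sum = 8 + 7 + 5 + 2 = 22

22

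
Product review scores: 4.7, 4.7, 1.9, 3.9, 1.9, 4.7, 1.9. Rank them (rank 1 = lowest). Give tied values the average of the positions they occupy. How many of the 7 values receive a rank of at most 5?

Sorted (ascending): 1.9, 1.9, 1.9, 3.9, 4.7, 4.7, 4.7
The 3 values of 1.9 occupy positions 1–3 → average rank 2.
The 3 values of 4.7 occupy positions 5–7 → average rank 6.
Ranks ≤ 5: {2, 2, 2, 4} → 4 values.

4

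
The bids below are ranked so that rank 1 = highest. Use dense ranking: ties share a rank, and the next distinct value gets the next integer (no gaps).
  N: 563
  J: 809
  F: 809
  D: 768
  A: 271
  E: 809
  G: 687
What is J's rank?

Sorted (descending): 809, 809, 809, 768, 687, 563, 271
The 3 values of 809 share dense rank 1.
Remaining distinct values take the next consecutive integers.
J has value 809 → rank 1.

1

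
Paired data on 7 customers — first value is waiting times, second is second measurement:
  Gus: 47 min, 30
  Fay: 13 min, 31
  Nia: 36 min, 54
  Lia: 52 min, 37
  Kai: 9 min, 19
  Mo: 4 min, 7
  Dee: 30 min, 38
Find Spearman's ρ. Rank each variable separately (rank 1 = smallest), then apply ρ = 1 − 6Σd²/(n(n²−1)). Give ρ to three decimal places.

0.607

Ranks of variable 1: 6, 3, 5, 7, 2, 1, 4
Ranks of variable 2: 3, 4, 7, 5, 2, 1, 6
d = r₁ − r₂: 3, -1, -2, 2, 0, 0, -2
d²: 9, 1, 4, 4, 0, 0, 4; Σd² = 22
ρ = 1 − 6·22/(7·48) = 1 − 132/336 = 0.607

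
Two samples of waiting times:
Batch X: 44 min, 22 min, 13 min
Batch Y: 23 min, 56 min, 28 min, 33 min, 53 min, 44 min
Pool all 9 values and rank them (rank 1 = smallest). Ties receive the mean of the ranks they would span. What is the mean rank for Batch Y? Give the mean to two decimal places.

5.92

Sorted (ascending): 13, 22, 23, 28, 33, 44, 44, 53, 56
The 2 values of 44 occupy positions 6–7 → average rank (6+7)/2 = 6.5.
Batch Y values → pooled ranks: 23→3, 56→9, 28→4, 33→5, 53→8, 44→6.5
Mean rank = (3 + 9 + 4 + 5 + 8 + 6.5) / 6 = 5.92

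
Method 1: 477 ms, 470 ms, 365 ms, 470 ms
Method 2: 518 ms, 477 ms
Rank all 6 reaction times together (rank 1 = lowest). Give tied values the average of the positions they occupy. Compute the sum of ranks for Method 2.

10.5

Sorted (ascending): 365, 470, 470, 477, 477, 518
The 2 values of 470 occupy positions 2–3 → average rank (2+3)/2 = 2.5.
The 2 values of 477 occupy positions 4–5 → average rank (4+5)/2 = 4.5.
Method 2 values → pooled ranks: 518→6, 477→4.5
Rank sum = 6 + 4.5 = 10.5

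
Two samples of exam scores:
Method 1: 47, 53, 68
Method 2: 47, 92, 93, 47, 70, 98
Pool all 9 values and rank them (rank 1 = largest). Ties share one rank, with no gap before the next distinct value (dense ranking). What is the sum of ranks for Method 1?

18

Sorted (descending): 98, 93, 92, 70, 68, 53, 47, 47, 47
The 3 values of 47 share dense rank 7.
Remaining distinct values take the next consecutive integers.
Method 1 values → pooled ranks: 47→7, 53→6, 68→5
Rank sum = 7 + 6 + 5 = 18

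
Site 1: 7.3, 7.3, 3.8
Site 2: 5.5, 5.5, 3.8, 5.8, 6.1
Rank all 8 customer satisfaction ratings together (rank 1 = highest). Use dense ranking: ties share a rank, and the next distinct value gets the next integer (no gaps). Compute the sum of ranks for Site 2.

18

Sorted (descending): 7.3, 7.3, 6.1, 5.8, 5.5, 5.5, 3.8, 3.8
The 2 values of 7.3 share dense rank 1.
The 2 values of 5.5 share dense rank 4.
The 2 values of 3.8 share dense rank 5.
Remaining distinct values take the next consecutive integers.
Site 2 values → pooled ranks: 5.5→4, 5.5→4, 3.8→5, 5.8→3, 6.1→2
Rank sum = 4 + 4 + 5 + 3 + 2 = 18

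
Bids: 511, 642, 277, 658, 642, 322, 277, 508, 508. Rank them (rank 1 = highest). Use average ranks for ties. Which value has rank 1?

Sorted (descending): 658, 642, 642, 511, 508, 508, 322, 277, 277
The 2 values of 642 occupy positions 2–3 → average rank (2+3)/2 = 2.5.
The 2 values of 508 occupy positions 5–6 → average rank (5+6)/2 = 5.5.
The 2 values of 277 occupy positions 8–9 → average rank (8+9)/2 = 8.5.
Rank 1 → value 658.

658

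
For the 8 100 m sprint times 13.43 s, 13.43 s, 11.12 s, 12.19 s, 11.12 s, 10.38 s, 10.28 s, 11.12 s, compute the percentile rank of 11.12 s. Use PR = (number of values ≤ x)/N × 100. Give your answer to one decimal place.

N = 8.
Strictly below 11.12: 2. Equal to 11.12: 3.
PR = 5/8 × 100 = 62.5

62.5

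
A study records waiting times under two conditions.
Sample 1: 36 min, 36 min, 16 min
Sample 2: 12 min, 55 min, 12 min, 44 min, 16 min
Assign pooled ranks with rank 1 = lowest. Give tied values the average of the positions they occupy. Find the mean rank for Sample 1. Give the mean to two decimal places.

Sorted (ascending): 12, 12, 16, 16, 36, 36, 44, 55
The 2 values of 12 occupy positions 1–2 → average rank (1+2)/2 = 1.5.
The 2 values of 16 occupy positions 3–4 → average rank (3+4)/2 = 3.5.
The 2 values of 36 occupy positions 5–6 → average rank (5+6)/2 = 5.5.
Sample 1 values → pooled ranks: 36→5.5, 36→5.5, 16→3.5
Mean rank = (5.5 + 5.5 + 3.5) / 3 = 4.83

4.83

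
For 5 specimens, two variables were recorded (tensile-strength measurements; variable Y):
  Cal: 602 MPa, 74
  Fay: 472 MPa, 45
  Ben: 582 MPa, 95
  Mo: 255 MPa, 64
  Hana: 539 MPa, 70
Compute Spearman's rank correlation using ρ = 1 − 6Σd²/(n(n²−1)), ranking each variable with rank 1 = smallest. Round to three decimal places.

0.800

Ranks of variable 1: 5, 2, 4, 1, 3
Ranks of variable 2: 4, 1, 5, 2, 3
d = r₁ − r₂: 1, 1, -1, -1, 0
d²: 1, 1, 1, 1, 0; Σd² = 4
ρ = 1 − 6·4/(5·24) = 1 − 24/120 = 0.800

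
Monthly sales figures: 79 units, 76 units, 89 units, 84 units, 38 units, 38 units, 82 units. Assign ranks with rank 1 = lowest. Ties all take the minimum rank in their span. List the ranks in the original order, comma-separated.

Sorted (ascending): 38, 38, 76, 79, 82, 84, 89
The 2 values of 38 occupy positions 1–2 → each gets rank 1.

4, 3, 7, 6, 1, 1, 5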